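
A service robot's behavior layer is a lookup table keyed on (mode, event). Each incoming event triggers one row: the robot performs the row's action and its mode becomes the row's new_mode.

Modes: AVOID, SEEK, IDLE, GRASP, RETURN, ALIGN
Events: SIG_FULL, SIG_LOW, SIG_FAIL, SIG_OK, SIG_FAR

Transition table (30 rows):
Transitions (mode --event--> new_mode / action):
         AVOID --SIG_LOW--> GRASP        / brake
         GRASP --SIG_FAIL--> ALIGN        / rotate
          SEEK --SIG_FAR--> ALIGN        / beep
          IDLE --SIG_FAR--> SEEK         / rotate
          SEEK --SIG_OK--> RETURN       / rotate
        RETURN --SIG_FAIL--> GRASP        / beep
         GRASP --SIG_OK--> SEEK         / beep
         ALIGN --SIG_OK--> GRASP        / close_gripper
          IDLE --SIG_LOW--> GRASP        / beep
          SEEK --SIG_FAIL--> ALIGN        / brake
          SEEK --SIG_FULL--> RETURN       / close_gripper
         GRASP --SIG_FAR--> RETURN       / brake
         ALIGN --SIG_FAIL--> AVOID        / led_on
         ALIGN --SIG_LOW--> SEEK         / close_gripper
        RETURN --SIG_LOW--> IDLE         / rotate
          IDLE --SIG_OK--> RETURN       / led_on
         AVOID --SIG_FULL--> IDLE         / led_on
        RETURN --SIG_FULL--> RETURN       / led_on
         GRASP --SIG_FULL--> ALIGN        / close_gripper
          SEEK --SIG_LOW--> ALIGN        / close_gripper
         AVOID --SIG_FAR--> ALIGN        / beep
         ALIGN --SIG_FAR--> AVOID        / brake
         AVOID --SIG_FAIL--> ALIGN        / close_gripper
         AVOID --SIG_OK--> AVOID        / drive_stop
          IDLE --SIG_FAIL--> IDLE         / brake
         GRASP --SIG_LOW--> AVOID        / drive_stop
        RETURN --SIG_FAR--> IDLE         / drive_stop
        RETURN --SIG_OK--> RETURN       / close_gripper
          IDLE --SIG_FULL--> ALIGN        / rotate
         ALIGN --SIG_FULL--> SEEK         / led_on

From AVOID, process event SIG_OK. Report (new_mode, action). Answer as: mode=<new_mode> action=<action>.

current mode = AVOID; filter table to that mode:
  (AVOID, SIG_LOW) → (GRASP, brake)
  (AVOID, SIG_FULL) → (IDLE, led_on)
  (AVOID, SIG_FAR) → (ALIGN, beep)
  (AVOID, SIG_FAIL) → (ALIGN, close_gripper)
  (AVOID, SIG_OK) → (AVOID, drive_stop)  ← event matches
event = SIG_OK selects (AVOID, drive_stop)

mode=AVOID action=drive_stop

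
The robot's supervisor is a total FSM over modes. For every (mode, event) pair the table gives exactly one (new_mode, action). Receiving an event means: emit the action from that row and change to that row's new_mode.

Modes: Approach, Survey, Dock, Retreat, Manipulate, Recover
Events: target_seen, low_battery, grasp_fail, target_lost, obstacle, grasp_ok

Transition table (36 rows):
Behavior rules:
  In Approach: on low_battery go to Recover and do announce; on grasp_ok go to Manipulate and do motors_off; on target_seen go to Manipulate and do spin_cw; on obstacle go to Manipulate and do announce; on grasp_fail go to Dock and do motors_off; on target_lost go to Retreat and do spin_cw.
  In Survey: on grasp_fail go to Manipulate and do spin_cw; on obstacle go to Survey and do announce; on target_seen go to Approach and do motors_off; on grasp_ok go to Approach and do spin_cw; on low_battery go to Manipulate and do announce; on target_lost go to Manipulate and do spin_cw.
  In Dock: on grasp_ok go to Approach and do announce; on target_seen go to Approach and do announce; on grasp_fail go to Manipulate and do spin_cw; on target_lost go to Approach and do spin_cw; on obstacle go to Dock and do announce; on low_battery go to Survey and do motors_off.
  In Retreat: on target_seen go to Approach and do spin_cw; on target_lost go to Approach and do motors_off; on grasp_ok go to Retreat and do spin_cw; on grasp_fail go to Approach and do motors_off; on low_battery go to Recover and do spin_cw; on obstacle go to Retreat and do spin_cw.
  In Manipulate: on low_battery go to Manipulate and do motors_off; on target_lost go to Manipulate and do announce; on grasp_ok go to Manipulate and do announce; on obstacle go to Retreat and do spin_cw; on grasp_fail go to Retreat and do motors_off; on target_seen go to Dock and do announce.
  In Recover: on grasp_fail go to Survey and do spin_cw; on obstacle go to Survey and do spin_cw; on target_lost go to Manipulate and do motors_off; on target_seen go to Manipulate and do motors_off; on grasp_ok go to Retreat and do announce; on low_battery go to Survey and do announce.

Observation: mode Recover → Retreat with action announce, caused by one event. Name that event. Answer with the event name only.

try target_seen: (Recover, target_seen) → (Manipulate, motors_off)
try low_battery: (Recover, low_battery) → (Survey, announce)
try grasp_fail: (Recover, grasp_fail) → (Survey, spin_cw)
try target_lost: (Recover, target_lost) → (Manipulate, motors_off)
try obstacle: (Recover, obstacle) → (Survey, spin_cw)
try grasp_ok: (Recover, grasp_ok) → (Retreat, announce)  ← matches

grasp_ok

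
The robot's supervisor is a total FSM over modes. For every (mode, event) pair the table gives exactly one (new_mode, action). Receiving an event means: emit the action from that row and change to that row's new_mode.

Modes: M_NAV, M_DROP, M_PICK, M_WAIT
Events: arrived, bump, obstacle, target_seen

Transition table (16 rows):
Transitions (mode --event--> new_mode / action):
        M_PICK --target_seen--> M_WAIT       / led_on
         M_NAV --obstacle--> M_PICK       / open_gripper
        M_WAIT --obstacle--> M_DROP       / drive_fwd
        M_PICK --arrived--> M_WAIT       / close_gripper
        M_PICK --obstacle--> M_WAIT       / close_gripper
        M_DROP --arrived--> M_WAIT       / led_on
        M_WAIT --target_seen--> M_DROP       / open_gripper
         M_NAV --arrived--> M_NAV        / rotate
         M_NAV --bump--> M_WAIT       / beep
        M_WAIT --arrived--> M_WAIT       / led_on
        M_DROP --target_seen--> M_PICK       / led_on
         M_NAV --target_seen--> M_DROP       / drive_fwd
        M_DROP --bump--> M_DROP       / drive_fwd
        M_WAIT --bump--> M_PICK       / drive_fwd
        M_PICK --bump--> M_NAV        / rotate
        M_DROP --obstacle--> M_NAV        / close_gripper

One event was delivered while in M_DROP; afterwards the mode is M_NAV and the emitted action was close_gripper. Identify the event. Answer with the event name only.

try arrived: (M_DROP, arrived) → (M_WAIT, led_on)
try bump: (M_DROP, bump) → (M_DROP, drive_fwd)
try obstacle: (M_DROP, obstacle) → (M_NAV, close_gripper)  ← matches
try target_seen: (M_DROP, target_seen) → (M_PICK, led_on)

obstacle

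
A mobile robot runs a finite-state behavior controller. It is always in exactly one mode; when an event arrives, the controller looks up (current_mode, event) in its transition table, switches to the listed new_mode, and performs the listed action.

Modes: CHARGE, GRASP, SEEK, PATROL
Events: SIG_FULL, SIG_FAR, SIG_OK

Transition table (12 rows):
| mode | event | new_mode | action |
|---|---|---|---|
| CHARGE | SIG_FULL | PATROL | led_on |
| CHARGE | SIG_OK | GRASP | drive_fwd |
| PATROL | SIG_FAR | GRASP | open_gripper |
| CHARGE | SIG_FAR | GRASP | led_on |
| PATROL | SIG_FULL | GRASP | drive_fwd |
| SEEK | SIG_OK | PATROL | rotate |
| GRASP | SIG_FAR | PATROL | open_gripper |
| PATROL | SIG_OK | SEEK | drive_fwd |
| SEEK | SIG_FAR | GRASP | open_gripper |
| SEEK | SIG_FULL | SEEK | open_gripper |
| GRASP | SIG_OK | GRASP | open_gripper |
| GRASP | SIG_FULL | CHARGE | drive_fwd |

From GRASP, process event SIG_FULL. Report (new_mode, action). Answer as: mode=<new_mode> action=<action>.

current mode = GRASP; filter table to that mode:
  (GRASP, SIG_FAR) → (PATROL, open_gripper)
  (GRASP, SIG_OK) → (GRASP, open_gripper)
  (GRASP, SIG_FULL) → (CHARGE, drive_fwd)  ← event matches
event = SIG_FULL selects (CHARGE, drive_fwd)

mode=CHARGE action=drive_fwd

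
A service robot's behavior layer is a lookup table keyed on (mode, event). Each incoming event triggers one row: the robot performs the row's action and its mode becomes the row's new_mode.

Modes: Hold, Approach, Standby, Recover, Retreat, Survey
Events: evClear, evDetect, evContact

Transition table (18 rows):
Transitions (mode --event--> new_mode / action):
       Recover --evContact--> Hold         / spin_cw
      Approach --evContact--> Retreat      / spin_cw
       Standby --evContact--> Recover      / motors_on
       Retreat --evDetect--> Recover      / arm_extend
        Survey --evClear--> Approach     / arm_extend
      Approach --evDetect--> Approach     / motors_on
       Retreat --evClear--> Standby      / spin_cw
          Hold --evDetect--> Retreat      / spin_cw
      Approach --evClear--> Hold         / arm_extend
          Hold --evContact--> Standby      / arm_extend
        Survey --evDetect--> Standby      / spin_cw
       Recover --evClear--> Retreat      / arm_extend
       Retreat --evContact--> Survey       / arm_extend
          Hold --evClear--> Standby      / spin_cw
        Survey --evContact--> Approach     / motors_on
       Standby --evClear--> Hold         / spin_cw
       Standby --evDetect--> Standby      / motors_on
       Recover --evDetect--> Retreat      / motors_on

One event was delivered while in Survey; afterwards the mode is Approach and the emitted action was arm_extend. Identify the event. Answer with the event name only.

try evClear: (Survey, evClear) → (Approach, arm_extend)  ← matches
try evDetect: (Survey, evDetect) → (Standby, spin_cw)
try evContact: (Survey, evContact) → (Approach, motors_on)

evClear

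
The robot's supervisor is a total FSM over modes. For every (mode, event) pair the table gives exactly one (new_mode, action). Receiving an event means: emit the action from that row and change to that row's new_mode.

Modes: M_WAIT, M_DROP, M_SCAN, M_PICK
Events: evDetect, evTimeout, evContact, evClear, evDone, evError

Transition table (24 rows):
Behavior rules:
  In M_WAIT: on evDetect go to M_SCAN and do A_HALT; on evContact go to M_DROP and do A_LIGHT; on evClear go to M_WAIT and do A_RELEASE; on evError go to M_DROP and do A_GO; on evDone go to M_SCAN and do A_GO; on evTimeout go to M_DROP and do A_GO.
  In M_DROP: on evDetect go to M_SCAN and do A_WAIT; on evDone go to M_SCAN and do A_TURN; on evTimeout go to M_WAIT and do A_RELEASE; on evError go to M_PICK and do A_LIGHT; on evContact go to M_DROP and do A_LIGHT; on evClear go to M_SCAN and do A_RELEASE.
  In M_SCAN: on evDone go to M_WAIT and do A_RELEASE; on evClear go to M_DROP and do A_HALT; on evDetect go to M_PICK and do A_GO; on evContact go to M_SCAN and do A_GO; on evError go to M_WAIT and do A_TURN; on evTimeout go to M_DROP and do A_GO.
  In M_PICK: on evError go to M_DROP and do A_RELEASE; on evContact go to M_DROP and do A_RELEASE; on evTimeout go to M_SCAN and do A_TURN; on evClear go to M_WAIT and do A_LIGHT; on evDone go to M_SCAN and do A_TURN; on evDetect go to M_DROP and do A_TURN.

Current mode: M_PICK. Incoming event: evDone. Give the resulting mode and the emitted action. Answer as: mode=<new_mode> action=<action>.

mode=M_SCAN action=A_TURN

current mode = M_PICK; filter table to that mode:
  (M_PICK, evError) → (M_DROP, A_RELEASE)
  (M_PICK, evContact) → (M_DROP, A_RELEASE)
  (M_PICK, evTimeout) → (M_SCAN, A_TURN)
  (M_PICK, evClear) → (M_WAIT, A_LIGHT)
  (M_PICK, evDone) → (M_SCAN, A_TURN)  ← event matches
  (M_PICK, evDetect) → (M_DROP, A_TURN)
event = evDone selects (M_SCAN, A_TURN)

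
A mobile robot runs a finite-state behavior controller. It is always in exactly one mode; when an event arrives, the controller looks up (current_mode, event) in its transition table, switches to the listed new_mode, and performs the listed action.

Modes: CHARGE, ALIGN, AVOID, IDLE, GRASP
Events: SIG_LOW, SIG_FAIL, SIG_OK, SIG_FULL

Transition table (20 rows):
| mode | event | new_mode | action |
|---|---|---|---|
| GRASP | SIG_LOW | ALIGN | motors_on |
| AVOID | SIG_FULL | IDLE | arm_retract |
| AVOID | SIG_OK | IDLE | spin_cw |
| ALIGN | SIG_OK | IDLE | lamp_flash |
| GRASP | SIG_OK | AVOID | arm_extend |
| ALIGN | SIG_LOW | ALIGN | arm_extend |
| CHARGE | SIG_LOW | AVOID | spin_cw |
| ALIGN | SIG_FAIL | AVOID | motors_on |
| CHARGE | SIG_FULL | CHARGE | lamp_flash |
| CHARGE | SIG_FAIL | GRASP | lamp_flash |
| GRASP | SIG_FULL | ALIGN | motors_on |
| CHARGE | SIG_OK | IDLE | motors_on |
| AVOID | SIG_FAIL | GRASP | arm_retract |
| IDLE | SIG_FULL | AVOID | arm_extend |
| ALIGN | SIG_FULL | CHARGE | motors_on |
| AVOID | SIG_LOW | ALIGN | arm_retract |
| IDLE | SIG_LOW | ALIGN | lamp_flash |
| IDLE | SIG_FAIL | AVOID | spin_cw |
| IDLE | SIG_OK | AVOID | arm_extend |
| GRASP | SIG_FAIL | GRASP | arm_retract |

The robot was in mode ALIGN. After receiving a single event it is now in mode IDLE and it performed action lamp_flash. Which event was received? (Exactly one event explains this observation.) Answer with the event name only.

try SIG_LOW: (ALIGN, SIG_LOW) → (ALIGN, arm_extend)
try SIG_FAIL: (ALIGN, SIG_FAIL) → (AVOID, motors_on)
try SIG_OK: (ALIGN, SIG_OK) → (IDLE, lamp_flash)  ← matches
try SIG_FULL: (ALIGN, SIG_FULL) → (CHARGE, motors_on)

SIG_OK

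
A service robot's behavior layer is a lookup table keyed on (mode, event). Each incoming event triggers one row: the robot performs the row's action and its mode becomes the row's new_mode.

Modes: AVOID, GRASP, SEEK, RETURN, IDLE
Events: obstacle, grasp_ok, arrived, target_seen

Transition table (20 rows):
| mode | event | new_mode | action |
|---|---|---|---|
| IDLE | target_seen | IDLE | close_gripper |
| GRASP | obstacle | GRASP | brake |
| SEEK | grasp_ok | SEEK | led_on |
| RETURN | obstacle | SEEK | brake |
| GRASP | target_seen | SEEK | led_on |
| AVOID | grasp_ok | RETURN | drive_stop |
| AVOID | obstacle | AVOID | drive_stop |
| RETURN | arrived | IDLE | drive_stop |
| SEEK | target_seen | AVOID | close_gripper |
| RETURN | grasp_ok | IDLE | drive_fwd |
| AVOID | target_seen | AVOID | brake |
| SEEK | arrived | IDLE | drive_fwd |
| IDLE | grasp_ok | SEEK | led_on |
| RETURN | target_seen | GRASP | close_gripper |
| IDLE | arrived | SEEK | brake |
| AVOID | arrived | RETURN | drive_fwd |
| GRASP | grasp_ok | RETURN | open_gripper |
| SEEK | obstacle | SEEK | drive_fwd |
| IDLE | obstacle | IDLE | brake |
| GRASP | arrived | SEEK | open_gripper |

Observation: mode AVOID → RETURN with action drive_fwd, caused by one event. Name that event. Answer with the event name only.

arrived

try obstacle: (AVOID, obstacle) → (AVOID, drive_stop)
try grasp_ok: (AVOID, grasp_ok) → (RETURN, drive_stop)
try arrived: (AVOID, arrived) → (RETURN, drive_fwd)  ← matches
try target_seen: (AVOID, target_seen) → (AVOID, brake)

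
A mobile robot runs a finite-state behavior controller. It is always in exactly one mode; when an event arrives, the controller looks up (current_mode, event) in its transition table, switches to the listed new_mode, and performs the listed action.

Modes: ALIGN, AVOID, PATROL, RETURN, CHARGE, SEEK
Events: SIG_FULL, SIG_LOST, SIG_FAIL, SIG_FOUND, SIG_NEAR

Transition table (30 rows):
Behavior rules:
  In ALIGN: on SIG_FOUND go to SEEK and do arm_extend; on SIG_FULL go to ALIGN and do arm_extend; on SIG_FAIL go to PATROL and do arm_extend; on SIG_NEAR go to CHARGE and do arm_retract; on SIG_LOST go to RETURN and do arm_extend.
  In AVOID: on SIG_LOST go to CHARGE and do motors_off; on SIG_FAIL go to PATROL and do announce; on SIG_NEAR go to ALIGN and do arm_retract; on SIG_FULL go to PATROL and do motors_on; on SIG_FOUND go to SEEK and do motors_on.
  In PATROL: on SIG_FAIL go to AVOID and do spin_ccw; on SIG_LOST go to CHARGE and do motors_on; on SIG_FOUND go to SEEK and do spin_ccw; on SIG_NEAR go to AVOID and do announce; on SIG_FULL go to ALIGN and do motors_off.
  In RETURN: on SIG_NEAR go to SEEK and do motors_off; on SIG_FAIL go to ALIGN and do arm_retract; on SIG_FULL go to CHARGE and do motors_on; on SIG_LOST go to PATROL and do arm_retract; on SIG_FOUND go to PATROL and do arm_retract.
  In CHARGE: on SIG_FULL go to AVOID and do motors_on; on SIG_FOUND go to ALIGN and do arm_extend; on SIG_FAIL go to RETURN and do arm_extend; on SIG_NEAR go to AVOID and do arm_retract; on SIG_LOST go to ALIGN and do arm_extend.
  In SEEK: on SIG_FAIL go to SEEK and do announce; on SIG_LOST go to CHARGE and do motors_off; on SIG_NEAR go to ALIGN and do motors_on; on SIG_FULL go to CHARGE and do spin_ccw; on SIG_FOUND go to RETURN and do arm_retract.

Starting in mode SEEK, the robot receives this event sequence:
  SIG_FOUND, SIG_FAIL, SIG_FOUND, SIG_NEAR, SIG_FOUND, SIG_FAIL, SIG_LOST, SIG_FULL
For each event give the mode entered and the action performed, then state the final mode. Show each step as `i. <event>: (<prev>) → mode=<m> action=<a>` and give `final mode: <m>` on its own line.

1. SIG_FOUND: (SEEK) → mode=RETURN action=arm_retract
2. SIG_FAIL: (RETURN) → mode=ALIGN action=arm_retract
3. SIG_FOUND: (ALIGN) → mode=SEEK action=arm_extend
4. SIG_NEAR: (SEEK) → mode=ALIGN action=motors_on
5. SIG_FOUND: (ALIGN) → mode=SEEK action=arm_extend
6. SIG_FAIL: (SEEK) → mode=SEEK action=announce
7. SIG_LOST: (SEEK) → mode=CHARGE action=motors_off
8. SIG_FULL: (CHARGE) → mode=AVOID action=motors_on

final mode: AVOID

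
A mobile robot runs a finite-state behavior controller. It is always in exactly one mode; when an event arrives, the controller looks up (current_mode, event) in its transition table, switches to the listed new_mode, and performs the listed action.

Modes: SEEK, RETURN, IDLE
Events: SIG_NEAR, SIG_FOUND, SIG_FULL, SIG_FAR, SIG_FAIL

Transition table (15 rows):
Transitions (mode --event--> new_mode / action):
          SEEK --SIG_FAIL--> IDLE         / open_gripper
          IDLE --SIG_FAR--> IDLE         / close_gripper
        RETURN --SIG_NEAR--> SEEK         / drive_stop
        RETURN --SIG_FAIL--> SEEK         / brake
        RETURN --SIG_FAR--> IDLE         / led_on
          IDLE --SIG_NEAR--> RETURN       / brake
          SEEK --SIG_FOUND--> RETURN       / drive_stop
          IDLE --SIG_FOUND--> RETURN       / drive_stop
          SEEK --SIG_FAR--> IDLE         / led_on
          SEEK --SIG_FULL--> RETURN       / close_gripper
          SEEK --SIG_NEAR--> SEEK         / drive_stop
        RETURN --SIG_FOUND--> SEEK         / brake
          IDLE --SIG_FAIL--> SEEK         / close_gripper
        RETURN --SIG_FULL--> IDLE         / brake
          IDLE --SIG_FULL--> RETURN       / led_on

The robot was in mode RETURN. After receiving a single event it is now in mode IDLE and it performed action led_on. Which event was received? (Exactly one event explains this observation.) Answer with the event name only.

try SIG_NEAR: (RETURN, SIG_NEAR) → (SEEK, drive_stop)
try SIG_FOUND: (RETURN, SIG_FOUND) → (SEEK, brake)
try SIG_FULL: (RETURN, SIG_FULL) → (IDLE, brake)
try SIG_FAR: (RETURN, SIG_FAR) → (IDLE, led_on)  ← matches
try SIG_FAIL: (RETURN, SIG_FAIL) → (SEEK, brake)

SIG_FAR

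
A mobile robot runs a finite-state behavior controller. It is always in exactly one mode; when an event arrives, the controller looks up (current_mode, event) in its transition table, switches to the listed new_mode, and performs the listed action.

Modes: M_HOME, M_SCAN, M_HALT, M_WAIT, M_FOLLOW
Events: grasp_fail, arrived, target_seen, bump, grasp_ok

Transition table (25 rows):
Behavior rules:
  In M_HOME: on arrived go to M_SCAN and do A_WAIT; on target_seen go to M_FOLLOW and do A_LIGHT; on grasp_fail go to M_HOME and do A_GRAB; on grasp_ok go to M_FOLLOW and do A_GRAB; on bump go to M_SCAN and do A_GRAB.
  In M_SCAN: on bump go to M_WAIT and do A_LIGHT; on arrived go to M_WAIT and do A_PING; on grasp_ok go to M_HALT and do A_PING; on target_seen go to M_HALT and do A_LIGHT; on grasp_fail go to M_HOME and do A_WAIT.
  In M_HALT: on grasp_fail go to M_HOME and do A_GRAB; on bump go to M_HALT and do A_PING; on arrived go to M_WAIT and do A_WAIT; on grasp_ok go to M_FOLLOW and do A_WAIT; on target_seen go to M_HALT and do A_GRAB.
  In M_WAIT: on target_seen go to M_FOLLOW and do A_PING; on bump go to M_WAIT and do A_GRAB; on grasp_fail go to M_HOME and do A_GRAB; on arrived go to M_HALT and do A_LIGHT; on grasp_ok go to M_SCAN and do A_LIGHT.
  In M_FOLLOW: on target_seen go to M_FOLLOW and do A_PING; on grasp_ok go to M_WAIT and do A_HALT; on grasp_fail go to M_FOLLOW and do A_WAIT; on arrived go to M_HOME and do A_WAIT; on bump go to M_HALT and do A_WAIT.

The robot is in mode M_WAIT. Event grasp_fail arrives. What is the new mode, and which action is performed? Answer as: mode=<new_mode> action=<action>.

current mode = M_WAIT; filter table to that mode:
  (M_WAIT, target_seen) → (M_FOLLOW, A_PING)
  (M_WAIT, bump) → (M_WAIT, A_GRAB)
  (M_WAIT, grasp_fail) → (M_HOME, A_GRAB)  ← event matches
  (M_WAIT, arrived) → (M_HALT, A_LIGHT)
  (M_WAIT, grasp_ok) → (M_SCAN, A_LIGHT)
event = grasp_fail selects (M_HOME, A_GRAB)

mode=M_HOME action=A_GRAB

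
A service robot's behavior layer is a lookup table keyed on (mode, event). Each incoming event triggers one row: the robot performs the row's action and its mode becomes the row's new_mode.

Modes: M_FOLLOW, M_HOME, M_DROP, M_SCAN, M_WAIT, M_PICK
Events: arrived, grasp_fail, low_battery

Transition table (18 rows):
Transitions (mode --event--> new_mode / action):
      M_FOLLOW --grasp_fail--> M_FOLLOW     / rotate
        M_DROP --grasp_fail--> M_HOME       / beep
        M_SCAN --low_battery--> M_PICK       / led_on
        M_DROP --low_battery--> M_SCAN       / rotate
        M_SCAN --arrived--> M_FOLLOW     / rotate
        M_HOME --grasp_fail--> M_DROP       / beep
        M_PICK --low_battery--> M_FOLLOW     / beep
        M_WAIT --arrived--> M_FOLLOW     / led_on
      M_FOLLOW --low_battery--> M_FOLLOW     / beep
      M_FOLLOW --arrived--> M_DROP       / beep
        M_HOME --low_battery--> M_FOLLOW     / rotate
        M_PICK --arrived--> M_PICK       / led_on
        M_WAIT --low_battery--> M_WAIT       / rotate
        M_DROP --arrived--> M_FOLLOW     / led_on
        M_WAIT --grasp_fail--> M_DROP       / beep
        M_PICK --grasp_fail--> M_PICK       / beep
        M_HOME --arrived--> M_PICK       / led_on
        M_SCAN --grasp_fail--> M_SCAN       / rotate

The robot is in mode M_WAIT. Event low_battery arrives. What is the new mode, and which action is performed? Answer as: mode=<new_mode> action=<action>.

mode=M_WAIT action=rotate

current mode = M_WAIT; filter table to that mode:
  (M_WAIT, arrived) → (M_FOLLOW, led_on)
  (M_WAIT, low_battery) → (M_WAIT, rotate)  ← event matches
  (M_WAIT, grasp_fail) → (M_DROP, beep)
event = low_battery selects (M_WAIT, rotate)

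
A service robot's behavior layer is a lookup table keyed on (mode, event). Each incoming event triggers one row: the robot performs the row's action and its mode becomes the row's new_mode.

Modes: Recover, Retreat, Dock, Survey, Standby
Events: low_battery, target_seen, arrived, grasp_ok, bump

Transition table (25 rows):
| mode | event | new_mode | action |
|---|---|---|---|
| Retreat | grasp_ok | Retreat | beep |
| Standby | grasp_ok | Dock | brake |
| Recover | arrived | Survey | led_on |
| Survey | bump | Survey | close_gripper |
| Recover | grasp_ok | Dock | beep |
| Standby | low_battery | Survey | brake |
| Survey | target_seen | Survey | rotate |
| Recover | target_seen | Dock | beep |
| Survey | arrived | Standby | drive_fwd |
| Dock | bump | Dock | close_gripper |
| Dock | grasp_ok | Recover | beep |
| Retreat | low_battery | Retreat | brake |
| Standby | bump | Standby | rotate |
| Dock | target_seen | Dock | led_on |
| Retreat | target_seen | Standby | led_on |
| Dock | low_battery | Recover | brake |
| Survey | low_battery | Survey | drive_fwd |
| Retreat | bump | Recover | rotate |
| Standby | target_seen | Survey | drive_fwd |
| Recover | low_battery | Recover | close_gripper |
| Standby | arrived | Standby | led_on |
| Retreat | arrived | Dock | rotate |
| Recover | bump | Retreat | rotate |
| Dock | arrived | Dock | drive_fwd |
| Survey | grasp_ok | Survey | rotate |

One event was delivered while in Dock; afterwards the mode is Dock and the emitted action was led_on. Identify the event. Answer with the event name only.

try low_battery: (Dock, low_battery) → (Recover, brake)
try target_seen: (Dock, target_seen) → (Dock, led_on)  ← matches
try arrived: (Dock, arrived) → (Dock, drive_fwd)
try grasp_ok: (Dock, grasp_ok) → (Recover, beep)
try bump: (Dock, bump) → (Dock, close_gripper)

target_seen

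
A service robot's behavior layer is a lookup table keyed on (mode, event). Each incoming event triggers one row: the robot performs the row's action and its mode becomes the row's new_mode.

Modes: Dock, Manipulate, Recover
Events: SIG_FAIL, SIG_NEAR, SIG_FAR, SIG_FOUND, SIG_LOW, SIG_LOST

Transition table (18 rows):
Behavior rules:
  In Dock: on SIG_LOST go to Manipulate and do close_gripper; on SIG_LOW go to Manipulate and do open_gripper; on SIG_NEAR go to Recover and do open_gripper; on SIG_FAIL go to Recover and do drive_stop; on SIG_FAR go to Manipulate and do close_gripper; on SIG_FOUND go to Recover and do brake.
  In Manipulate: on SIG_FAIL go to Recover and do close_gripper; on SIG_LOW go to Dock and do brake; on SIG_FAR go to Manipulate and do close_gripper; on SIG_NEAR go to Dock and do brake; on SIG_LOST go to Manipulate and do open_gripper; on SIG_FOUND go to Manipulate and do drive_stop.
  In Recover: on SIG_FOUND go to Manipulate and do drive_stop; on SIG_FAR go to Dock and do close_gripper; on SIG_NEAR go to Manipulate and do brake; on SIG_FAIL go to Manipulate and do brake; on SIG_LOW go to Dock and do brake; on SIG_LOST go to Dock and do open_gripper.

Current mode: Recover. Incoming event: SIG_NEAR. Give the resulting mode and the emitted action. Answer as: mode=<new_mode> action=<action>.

current mode = Recover; filter table to that mode:
  (Recover, SIG_FOUND) → (Manipulate, drive_stop)
  (Recover, SIG_FAR) → (Dock, close_gripper)
  (Recover, SIG_NEAR) → (Manipulate, brake)  ← event matches
  (Recover, SIG_FAIL) → (Manipulate, brake)
  (Recover, SIG_LOW) → (Dock, brake)
  (Recover, SIG_LOST) → (Dock, open_gripper)
event = SIG_NEAR selects (Manipulate, brake)

mode=Manipulate action=brake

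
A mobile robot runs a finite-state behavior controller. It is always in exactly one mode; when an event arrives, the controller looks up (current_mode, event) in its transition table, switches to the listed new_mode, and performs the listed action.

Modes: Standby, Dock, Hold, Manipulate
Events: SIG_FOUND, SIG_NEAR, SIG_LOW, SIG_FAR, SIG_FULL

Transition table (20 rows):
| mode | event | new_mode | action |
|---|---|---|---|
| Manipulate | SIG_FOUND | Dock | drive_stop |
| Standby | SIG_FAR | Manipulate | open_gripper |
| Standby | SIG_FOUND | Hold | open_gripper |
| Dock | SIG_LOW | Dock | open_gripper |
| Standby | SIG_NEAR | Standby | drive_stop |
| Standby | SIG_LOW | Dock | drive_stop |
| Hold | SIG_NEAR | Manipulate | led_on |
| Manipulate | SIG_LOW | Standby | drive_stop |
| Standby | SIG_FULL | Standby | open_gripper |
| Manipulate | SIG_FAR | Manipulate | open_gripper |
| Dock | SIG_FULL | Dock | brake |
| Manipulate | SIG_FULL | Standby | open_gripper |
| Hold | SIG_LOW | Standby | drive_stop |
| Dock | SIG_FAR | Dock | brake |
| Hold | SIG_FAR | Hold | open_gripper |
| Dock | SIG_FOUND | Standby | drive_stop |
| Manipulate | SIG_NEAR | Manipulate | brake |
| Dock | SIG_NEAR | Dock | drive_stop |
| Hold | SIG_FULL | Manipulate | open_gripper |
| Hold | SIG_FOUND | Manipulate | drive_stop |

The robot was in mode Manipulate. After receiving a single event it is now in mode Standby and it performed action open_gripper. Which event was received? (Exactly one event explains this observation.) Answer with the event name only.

SIG_FULL

try SIG_FOUND: (Manipulate, SIG_FOUND) → (Dock, drive_stop)
try SIG_NEAR: (Manipulate, SIG_NEAR) → (Manipulate, brake)
try SIG_LOW: (Manipulate, SIG_LOW) → (Standby, drive_stop)
try SIG_FAR: (Manipulate, SIG_FAR) → (Manipulate, open_gripper)
try SIG_FULL: (Manipulate, SIG_FULL) → (Standby, open_gripper)  ← matches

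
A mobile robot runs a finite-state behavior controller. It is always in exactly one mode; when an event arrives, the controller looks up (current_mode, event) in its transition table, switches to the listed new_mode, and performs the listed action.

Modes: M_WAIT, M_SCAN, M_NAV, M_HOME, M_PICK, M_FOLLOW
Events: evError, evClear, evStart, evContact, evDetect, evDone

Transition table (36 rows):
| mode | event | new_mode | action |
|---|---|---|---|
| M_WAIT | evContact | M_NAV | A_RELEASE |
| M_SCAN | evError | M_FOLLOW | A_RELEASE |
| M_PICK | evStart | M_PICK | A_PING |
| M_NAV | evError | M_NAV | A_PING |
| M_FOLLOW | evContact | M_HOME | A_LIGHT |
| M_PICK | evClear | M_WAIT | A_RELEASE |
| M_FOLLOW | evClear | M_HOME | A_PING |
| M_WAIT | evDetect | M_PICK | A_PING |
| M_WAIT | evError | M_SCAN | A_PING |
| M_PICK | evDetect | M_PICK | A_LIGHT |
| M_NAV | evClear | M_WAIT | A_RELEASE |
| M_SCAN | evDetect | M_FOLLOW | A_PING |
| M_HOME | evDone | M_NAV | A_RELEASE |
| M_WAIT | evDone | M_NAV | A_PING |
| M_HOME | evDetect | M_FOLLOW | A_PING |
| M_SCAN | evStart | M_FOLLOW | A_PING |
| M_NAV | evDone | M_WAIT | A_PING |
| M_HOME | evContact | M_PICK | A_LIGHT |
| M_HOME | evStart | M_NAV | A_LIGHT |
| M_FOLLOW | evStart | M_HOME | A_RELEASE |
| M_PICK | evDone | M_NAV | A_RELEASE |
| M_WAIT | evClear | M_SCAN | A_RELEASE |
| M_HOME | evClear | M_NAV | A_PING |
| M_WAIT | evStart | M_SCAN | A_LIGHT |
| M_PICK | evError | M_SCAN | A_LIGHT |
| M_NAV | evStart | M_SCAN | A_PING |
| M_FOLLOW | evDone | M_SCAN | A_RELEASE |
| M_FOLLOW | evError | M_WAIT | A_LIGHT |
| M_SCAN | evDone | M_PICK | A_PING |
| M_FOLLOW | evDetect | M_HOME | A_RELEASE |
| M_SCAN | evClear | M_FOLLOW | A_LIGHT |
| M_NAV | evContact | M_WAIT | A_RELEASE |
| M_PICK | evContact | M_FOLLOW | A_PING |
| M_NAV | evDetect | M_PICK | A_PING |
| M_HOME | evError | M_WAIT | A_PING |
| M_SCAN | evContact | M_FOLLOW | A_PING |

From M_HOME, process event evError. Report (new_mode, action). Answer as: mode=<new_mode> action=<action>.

current mode = M_HOME; filter table to that mode:
  (M_HOME, evDone) → (M_NAV, A_RELEASE)
  (M_HOME, evDetect) → (M_FOLLOW, A_PING)
  (M_HOME, evContact) → (M_PICK, A_LIGHT)
  (M_HOME, evStart) → (M_NAV, A_LIGHT)
  (M_HOME, evClear) → (M_NAV, A_PING)
  (M_HOME, evError) → (M_WAIT, A_PING)  ← event matches
event = evError selects (M_WAIT, A_PING)

mode=M_WAIT action=A_PING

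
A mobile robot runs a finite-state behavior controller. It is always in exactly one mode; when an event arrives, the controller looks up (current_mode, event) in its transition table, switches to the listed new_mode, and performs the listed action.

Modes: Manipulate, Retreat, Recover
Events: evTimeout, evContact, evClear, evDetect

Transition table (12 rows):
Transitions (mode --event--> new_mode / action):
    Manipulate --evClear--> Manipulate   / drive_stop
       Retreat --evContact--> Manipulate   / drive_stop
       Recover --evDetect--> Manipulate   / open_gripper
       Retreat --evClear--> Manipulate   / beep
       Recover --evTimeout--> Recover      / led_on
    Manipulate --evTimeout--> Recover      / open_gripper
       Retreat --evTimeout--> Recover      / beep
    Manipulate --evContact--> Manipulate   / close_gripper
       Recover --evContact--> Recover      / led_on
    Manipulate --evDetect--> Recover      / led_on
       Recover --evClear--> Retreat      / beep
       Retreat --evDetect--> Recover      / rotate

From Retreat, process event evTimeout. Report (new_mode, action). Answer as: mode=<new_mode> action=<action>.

current mode = Retreat; filter table to that mode:
  (Retreat, evContact) → (Manipulate, drive_stop)
  (Retreat, evClear) → (Manipulate, beep)
  (Retreat, evTimeout) → (Recover, beep)  ← event matches
  (Retreat, evDetect) → (Recover, rotate)
event = evTimeout selects (Recover, beep)

mode=Recover action=beep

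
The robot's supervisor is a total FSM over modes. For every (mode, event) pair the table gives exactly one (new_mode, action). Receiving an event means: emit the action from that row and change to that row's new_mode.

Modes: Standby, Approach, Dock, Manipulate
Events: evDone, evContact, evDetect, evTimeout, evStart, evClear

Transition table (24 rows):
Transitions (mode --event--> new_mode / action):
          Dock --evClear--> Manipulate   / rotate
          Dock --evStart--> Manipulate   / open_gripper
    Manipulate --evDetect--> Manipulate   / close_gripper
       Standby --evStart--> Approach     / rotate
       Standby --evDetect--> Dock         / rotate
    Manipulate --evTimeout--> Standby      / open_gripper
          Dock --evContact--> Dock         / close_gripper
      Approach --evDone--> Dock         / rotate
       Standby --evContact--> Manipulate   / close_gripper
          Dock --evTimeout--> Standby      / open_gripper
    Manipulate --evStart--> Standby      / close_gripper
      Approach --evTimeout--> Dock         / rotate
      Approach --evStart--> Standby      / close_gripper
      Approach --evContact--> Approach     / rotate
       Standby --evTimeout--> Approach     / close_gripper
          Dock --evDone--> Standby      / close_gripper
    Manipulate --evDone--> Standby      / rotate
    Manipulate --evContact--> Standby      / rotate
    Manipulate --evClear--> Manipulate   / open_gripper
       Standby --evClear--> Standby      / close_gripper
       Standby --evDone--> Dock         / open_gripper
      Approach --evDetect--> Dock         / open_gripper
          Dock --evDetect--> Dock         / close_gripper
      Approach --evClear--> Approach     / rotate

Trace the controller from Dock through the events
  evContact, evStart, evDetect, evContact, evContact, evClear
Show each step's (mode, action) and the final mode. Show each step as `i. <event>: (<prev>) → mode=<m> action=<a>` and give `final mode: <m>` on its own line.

1. evContact: (Dock) → mode=Dock action=close_gripper
2. evStart: (Dock) → mode=Manipulate action=open_gripper
3. evDetect: (Manipulate) → mode=Manipulate action=close_gripper
4. evContact: (Manipulate) → mode=Standby action=rotate
5. evContact: (Standby) → mode=Manipulate action=close_gripper
6. evClear: (Manipulate) → mode=Manipulate action=open_gripper

final mode: Manipulate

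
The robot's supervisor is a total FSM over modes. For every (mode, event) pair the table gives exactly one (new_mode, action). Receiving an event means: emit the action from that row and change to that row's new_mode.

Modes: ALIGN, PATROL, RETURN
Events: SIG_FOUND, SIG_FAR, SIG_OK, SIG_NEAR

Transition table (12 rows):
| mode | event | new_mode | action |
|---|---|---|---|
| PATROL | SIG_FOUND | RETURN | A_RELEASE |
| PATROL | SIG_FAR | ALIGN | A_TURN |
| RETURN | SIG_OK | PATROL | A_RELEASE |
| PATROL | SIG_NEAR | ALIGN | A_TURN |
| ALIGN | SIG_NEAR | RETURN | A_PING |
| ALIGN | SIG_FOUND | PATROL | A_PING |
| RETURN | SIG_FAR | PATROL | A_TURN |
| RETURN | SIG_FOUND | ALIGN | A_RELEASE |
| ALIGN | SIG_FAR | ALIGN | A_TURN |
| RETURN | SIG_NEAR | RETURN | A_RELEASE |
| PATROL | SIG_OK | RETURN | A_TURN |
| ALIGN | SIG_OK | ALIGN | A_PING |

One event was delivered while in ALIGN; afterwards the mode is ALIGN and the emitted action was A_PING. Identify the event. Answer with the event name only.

try SIG_FOUND: (ALIGN, SIG_FOUND) → (PATROL, A_PING)
try SIG_FAR: (ALIGN, SIG_FAR) → (ALIGN, A_TURN)
try SIG_OK: (ALIGN, SIG_OK) → (ALIGN, A_PING)  ← matches
try SIG_NEAR: (ALIGN, SIG_NEAR) → (RETURN, A_PING)

SIG_OK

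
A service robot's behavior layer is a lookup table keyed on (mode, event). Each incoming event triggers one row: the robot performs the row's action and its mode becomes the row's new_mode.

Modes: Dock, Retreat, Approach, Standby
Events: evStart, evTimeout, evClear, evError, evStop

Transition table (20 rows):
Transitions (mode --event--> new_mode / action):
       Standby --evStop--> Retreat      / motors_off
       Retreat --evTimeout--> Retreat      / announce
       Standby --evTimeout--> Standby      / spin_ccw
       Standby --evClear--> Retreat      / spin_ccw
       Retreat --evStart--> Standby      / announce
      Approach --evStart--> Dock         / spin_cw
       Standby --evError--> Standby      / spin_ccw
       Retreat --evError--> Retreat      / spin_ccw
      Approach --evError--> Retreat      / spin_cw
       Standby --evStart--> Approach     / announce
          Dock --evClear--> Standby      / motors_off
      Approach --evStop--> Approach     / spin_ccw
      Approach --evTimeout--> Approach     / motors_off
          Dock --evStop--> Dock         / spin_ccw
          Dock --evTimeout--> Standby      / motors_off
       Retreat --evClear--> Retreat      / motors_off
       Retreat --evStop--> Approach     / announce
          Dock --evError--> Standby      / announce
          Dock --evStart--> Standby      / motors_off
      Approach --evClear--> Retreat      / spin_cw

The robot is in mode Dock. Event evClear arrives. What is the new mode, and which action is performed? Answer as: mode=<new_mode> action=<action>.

current mode = Dock; filter table to that mode:
  (Dock, evClear) → (Standby, motors_off)  ← event matches
  (Dock, evStop) → (Dock, spin_ccw)
  (Dock, evTimeout) → (Standby, motors_off)
  (Dock, evError) → (Standby, announce)
  (Dock, evStart) → (Standby, motors_off)
event = evClear selects (Standby, motors_off)

mode=Standby action=motors_off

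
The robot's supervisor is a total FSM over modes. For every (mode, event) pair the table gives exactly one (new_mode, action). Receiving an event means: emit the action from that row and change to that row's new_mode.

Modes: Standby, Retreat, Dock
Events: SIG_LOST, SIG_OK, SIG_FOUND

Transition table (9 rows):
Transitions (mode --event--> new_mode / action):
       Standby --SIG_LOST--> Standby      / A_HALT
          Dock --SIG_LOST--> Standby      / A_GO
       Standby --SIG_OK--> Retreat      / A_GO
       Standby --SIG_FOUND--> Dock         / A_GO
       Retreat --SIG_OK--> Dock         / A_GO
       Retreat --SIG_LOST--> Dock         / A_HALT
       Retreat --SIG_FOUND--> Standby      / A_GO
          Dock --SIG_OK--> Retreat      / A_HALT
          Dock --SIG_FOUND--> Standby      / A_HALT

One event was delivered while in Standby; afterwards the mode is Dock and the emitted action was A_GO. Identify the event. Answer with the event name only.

SIG_FOUND

try SIG_LOST: (Standby, SIG_LOST) → (Standby, A_HALT)
try SIG_OK: (Standby, SIG_OK) → (Retreat, A_GO)
try SIG_FOUND: (Standby, SIG_FOUND) → (Dock, A_GO)  ← matches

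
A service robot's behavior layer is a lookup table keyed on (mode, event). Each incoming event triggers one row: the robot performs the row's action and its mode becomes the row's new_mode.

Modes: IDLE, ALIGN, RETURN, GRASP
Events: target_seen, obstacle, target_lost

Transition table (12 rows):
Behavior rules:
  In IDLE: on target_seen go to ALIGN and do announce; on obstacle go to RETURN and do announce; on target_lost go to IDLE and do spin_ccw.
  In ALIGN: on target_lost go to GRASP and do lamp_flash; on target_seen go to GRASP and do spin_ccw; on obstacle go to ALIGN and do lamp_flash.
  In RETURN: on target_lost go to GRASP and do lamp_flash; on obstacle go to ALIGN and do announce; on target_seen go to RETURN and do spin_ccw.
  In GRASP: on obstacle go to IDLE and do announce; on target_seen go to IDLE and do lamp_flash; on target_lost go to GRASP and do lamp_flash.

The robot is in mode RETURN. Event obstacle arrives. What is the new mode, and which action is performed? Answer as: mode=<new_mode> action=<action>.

mode=ALIGN action=announce

current mode = RETURN; filter table to that mode:
  (RETURN, target_lost) → (GRASP, lamp_flash)
  (RETURN, obstacle) → (ALIGN, announce)  ← event matches
  (RETURN, target_seen) → (RETURN, spin_ccw)
event = obstacle selects (ALIGN, announce)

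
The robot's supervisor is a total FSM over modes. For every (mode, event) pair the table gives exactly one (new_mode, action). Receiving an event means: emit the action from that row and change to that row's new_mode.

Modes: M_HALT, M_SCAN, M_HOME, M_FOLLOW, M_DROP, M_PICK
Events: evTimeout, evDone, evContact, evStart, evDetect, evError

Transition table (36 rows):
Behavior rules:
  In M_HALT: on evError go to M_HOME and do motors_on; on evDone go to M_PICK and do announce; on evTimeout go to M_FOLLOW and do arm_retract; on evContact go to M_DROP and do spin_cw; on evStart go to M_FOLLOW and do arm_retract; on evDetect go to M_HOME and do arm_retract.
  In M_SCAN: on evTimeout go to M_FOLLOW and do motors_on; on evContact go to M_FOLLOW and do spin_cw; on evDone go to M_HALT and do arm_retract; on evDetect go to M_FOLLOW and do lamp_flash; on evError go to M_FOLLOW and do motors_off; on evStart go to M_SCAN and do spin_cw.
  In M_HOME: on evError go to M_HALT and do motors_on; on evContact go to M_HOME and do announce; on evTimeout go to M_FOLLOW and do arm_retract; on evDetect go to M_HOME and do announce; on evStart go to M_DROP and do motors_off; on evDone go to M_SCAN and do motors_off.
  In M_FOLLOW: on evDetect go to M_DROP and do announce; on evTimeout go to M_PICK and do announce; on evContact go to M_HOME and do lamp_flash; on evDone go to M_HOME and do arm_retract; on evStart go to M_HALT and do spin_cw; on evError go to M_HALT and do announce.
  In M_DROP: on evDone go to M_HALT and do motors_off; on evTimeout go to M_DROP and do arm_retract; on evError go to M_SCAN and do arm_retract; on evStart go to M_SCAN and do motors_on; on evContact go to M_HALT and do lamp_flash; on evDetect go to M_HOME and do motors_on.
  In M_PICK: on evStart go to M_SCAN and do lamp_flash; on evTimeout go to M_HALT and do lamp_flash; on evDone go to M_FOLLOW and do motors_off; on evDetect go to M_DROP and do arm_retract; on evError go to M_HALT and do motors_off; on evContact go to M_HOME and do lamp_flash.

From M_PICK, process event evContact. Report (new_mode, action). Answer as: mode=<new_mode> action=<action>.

mode=M_HOME action=lamp_flash

current mode = M_PICK; filter table to that mode:
  (M_PICK, evStart) → (M_SCAN, lamp_flash)
  (M_PICK, evTimeout) → (M_HALT, lamp_flash)
  (M_PICK, evDone) → (M_FOLLOW, motors_off)
  (M_PICK, evDetect) → (M_DROP, arm_retract)
  (M_PICK, evError) → (M_HALT, motors_off)
  (M_PICK, evContact) → (M_HOME, lamp_flash)  ← event matches
event = evContact selects (M_HOME, lamp_flash)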